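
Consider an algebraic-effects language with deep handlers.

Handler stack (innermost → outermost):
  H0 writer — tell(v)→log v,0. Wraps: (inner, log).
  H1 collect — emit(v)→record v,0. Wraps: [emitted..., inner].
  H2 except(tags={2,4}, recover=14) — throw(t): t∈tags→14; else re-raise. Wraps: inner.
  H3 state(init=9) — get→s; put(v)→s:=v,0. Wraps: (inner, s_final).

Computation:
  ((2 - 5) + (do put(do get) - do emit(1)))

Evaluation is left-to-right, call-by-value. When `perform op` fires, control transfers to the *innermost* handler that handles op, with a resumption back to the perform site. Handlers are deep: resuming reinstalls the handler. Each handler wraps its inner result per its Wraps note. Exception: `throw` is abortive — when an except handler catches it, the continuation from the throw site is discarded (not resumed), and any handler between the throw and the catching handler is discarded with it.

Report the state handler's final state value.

Answer: 9

Working:
get @ H3 ⇒ 9
put(9) @ H3 ⇒ s:=9
emit(1) @ H1 ⇒ out+=1
H0 returns (-3, ())
H1 returns [1, (-3, ())]
H2 returns [1, (-3, ())]
H3 returns ([1, (-3, ())], 9)
= ([1, (-3, ())], 9)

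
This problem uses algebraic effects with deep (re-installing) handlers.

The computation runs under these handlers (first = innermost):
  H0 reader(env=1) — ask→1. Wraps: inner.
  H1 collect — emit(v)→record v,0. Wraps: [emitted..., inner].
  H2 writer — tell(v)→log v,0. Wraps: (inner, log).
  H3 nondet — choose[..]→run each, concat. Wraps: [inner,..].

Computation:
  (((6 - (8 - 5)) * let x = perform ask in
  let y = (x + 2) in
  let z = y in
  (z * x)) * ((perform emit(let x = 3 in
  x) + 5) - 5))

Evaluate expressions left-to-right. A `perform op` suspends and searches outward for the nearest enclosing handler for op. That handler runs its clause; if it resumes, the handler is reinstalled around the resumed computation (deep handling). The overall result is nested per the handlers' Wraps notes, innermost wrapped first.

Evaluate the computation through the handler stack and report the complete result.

Answer: [([3, 0], ())]

Working:
ask @ H0 ⇒ 1
emit(3) @ H1 ⇒ out+=3
H0 returns 0
H1 returns [3, 0]
H2 returns ([3, 0], ())
H3 returns [([3, 0], ())]
= [([3, 0], ())]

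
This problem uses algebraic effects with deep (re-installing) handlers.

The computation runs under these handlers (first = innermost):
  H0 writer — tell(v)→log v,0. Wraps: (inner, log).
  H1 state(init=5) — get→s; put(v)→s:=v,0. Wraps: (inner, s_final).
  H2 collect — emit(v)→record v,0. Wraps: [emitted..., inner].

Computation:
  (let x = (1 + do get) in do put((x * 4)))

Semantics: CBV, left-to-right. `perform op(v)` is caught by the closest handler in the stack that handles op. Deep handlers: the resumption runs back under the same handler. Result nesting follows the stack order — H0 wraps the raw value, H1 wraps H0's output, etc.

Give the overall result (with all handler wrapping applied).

Answer: [((0, ()), 24)]

Working:
get @ H1 ⇒ 5
put(24) @ H1 ⇒ s:=24
H0 returns (0, ())
H1 returns ((0, ()), 24)
H2 returns [((0, ()), 24)]
= [((0, ()), 24)]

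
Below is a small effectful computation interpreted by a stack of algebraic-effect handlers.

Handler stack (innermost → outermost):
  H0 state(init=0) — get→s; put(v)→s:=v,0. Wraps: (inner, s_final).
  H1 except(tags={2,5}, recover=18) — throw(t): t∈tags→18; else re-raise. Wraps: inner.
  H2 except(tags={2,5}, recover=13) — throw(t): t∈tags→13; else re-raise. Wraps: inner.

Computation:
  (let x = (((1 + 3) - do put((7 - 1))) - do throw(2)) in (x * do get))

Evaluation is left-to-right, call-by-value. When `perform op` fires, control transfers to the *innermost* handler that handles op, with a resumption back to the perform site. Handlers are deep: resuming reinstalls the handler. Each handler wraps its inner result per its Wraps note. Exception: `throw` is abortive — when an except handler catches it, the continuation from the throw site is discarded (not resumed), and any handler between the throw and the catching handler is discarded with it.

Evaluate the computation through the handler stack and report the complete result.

Answer: 18

Working:
put(6) @ H0 ⇒ s:=6
throw(2) @ H1 caught ⇒ 18
H2 returns 18
= 18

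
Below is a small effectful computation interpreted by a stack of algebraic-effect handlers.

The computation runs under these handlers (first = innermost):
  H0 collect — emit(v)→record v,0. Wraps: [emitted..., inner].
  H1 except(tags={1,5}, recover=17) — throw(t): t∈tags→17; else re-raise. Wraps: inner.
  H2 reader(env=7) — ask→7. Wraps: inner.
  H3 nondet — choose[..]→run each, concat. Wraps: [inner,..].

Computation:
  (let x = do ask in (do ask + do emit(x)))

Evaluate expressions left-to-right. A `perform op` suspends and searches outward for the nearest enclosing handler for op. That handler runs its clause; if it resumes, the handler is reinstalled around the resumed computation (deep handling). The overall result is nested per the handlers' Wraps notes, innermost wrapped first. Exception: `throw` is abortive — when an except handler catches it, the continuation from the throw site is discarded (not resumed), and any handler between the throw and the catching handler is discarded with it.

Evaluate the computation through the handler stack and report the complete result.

Step-by-step:
ask @ H2 ⇒ 7
ask @ H2 ⇒ 7
emit(7) @ H0 ⇒ out+=7
H0 returns [7, 7]
H1 returns [7, 7]
H2 returns [7, 7]
H3 returns [[7, 7]]
= [[7, 7]]

Answer: [[7, 7]]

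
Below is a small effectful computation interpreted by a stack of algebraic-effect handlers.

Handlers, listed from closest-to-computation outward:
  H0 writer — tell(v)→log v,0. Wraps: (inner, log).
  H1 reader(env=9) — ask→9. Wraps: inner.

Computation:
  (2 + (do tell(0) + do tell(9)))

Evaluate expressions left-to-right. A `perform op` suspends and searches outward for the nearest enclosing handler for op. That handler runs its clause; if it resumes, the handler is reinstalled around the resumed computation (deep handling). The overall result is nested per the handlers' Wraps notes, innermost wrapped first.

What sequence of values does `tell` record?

Answer: (0, 9)

Working:
tell(0) @ H0 ⇒ log+=0
tell(9) @ H0 ⇒ log+=9
H0 returns (2, (0, 9))
H1 returns (2, (0, 9))
= (2, (0, 9))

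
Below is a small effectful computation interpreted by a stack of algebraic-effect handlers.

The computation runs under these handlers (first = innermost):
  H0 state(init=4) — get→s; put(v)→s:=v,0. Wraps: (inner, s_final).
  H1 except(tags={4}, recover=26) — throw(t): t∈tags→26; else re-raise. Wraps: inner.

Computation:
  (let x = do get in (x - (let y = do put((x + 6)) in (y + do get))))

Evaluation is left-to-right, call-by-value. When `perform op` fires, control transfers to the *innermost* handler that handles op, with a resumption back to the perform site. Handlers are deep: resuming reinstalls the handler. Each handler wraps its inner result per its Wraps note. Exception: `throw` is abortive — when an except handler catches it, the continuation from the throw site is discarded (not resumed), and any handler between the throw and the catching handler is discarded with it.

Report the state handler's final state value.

Answer: 10

Evaluation trace:
get @ H0 ⇒ 4
put(10) @ H0 ⇒ s:=10
get @ H0 ⇒ 10
H0 returns (-6, 10)
H1 returns (-6, 10)
= (-6, 10)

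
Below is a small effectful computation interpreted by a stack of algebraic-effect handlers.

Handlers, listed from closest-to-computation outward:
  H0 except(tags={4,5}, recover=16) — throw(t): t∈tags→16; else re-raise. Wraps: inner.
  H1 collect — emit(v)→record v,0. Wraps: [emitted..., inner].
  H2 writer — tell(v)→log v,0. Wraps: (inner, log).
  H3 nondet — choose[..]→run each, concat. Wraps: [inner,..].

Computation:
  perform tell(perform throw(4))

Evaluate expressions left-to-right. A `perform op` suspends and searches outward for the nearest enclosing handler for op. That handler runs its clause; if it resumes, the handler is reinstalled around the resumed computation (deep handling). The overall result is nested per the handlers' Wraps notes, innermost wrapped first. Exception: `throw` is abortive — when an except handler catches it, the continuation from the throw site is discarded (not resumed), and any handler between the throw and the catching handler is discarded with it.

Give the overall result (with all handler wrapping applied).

Answer: [([16], ())]

Evaluation trace:
throw(4) @ H0 caught ⇒ 16
H1 returns [16]
H2 returns ([16], ())
H3 returns [([16], ())]
= [([16], ())]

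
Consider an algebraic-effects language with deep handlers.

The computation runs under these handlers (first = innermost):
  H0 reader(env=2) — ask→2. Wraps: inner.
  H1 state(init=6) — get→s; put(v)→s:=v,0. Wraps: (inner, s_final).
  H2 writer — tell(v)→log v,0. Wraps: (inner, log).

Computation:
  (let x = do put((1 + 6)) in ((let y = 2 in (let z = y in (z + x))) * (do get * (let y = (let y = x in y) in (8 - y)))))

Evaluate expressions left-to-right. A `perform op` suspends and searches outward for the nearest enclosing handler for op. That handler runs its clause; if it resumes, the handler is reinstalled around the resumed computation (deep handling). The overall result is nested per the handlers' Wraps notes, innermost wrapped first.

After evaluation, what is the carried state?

Answer: 7

Step-by-step:
put(7) @ H1 ⇒ s:=7
get @ H1 ⇒ 7
H0 returns 112
H1 returns (112, 7)
H2 returns ((112, 7), ())
= ((112, 7), ())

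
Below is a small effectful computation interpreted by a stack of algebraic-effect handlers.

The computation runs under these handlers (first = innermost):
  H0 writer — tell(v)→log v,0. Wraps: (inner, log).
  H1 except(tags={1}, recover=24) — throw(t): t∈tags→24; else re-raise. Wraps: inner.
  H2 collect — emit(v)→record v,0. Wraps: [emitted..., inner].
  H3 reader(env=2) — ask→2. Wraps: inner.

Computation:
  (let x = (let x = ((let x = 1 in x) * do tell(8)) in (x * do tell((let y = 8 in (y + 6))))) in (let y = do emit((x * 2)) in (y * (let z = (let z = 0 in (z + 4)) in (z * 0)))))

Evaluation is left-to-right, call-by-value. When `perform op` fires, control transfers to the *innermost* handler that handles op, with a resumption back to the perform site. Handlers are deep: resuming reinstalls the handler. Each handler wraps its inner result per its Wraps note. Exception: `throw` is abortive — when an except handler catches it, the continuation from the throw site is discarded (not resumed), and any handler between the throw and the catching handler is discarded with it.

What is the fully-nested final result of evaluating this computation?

Step-by-step:
tell(8) @ H0 ⇒ log+=8
tell(14) @ H0 ⇒ log+=14
emit(0) @ H2 ⇒ out+=0
H0 returns (0, (8, 14))
H1 returns (0, (8, 14))
H2 returns [0, (0, (8, 14))]
H3 returns [0, (0, (8, 14))]
= [0, (0, (8, 14))]

Answer: [0, (0, (8, 14))]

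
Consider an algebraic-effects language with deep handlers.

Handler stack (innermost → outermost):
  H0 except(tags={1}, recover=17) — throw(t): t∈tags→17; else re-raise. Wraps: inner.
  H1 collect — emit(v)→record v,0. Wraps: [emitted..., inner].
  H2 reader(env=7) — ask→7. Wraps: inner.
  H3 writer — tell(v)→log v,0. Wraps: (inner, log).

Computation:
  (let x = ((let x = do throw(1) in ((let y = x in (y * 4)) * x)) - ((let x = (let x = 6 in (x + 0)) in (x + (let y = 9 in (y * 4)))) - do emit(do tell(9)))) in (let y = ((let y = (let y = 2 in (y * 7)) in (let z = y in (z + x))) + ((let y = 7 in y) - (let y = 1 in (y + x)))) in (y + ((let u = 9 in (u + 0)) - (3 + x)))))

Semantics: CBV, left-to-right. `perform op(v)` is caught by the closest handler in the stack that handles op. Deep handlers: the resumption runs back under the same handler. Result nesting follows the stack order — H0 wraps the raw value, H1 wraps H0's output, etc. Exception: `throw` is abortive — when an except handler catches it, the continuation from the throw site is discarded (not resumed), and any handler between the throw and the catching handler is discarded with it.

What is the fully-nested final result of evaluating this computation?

Answer: ([17], ())

Evaluation trace:
throw(1) @ H0 caught ⇒ 17
H1 returns [17]
H2 returns [17]
H3 returns ([17], ())
= ([17], ())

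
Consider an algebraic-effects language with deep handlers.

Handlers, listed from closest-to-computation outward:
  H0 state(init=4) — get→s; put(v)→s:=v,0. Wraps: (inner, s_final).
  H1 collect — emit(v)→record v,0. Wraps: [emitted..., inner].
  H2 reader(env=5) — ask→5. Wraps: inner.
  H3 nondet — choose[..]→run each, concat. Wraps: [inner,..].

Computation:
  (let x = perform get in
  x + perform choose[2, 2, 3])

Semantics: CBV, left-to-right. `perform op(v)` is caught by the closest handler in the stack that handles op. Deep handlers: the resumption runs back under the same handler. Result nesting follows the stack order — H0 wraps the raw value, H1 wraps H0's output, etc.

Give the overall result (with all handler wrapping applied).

Answer: [[(6, 4)], [(6, 4)], [(7, 4)]]

Evaluation trace:
get @ H0 ⇒ 4
choose[2, 2, 3] @ H3
  branch[0] choose=2:
    H0 returns (6, 4)
    H1 returns [(6, 4)]
    H2 returns [(6, 4)]
    H3 returns [[(6, 4)]]
  branch[1] choose=2:
    H0 returns (6, 4)
    H1 returns [(6, 4)]
    H2 returns [(6, 4)]
    H3 returns [[(6, 4)]]
  branch[2] choose=3:
    H0 returns (7, 4)
    H1 returns [(7, 4)]
    H2 returns [(7, 4)]
    H3 returns [[(7, 4)]]
= [[(6, 4)], [(6, 4)], [(7, 4)]]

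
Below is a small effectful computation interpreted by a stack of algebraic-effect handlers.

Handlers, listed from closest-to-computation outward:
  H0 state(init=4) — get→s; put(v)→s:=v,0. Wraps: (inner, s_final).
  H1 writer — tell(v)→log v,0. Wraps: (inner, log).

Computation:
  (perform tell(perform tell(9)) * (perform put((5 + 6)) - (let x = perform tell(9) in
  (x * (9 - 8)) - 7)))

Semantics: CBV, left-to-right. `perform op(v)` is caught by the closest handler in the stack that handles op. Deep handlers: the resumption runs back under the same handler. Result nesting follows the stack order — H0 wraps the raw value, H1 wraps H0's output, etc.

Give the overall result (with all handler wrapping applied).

Answer: ((0, 11), (9, 0, 9))

Working:
tell(9) @ H1 ⇒ log+=9
tell(0) @ H1 ⇒ log+=0
put(11) @ H0 ⇒ s:=11
tell(9) @ H1 ⇒ log+=9
H0 returns (0, 11)
H1 returns ((0, 11), (9, 0, 9))
= ((0, 11), (9, 0, 9))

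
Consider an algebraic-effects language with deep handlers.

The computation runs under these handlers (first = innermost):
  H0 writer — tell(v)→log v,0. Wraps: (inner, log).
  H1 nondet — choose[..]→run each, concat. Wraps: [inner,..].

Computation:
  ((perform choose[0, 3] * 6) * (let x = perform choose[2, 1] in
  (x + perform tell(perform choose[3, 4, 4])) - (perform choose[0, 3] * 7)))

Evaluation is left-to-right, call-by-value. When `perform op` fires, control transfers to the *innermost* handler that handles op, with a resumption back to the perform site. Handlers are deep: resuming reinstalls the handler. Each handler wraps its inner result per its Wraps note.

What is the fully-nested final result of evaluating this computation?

Answer: [(0, (3)), (0, (3)), (0, (4)), (0, (4)), (0, (4)), (0, (4)), (0, (3)), (0, (3)), (0, (4)), (0, (4)), (0, (4)), (0, (4)), (36, (3)), (-342, (3)), (36, (4)), (-342, (4)), (36, (4)), (-342, (4)), (18, (3)), (-360, (3)), (18, (4)), (-360, (4)), (18, (4)), (-360, (4))]

Working:
choose[0, 3] @ H1
  branch[0] choose=0:
    choose[2, 1] @ H1
      branch[0] choose=2:
        choose[3, 4, 4] @ H1
          branch[0] choose=3:
            tell(3) @ H0 ⇒ log+=3
            choose[0, 3] @ H1
              branch[0] choose=0:
                H0 returns (0, (3))
                H1 returns [(0, (3))]
              branch[1] choose=3:
                H0 returns (0, (3))
                H1 returns [(0, (3))]
          branch[1] choose=4:
            tell(4) @ H0 ⇒ log+=4
            choose[0, 3] @ H1
              branch[0] choose=0:
                H0 returns (0, (4))
                H1 returns [(0, (4))]
              branch[1] choose=3:
                H0 returns (0, (4))
                H1 returns [(0, (4))]
          branch[2] choose=4:
            tell(4) @ H0 ⇒ log+=4
            choose[0, 3] @ H1
              branch[0] choose=0:
                H0 returns (0, (4))
                H1 returns [(0, (4))]
              branch[1] choose=3:
                H0 returns (0, (4))
                H1 returns [(0, (4))]
      branch[1] choose=1:
        choose[3, 4, 4] @ H1
          branch[0] choose=3:
            tell(3) @ H0 ⇒ log+=3
            choose[0, 3] @ H1
              branch[0] choose=0:
                H0 returns (0, (3))
                H1 returns [(0, (3))]
              branch[1] choose=3:
                H0 returns (0, (3))
                H1 returns [(0, (3))]
          branch[1] choose=4:
            tell(4) @ H0 ⇒ log+=4
            choose[0, 3] @ H1
              branch[0] choose=0:
                H0 returns (0, (4))
                H1 returns [(0, (4))]
              branch[1] choose=3:
                H0 returns (0, (4))
                H1 returns [(0, (4))]
          branch[2] choose=4:
            tell(4) @ H0 ⇒ log+=4
            choose[0, 3] @ H1
              branch[0] choose=0:
                H0 returns (0, (4))
                H1 returns [(0, (4))]
              branch[1] choose=3:
                H0 returns (0, (4))
                H1 returns [(0, (4))]
  branch[1] choose=3:
    choose[2, 1] @ H1
      branch[0] choose=2:
        choose[3, 4, 4] @ H1
          branch[0] choose=3:
            tell(3) @ H0 ⇒ log+=3
            choose[0, 3] @ H1
              branch[0] choose=0:
                H0 returns (36, (3))
                H1 returns [(36, (3))]
              branch[1] choose=3:
                H0 returns (-342, (3))
                H1 returns [(-342, (3))]
          branch[1] choose=4:
            tell(4) @ H0 ⇒ log+=4
            choose[0, 3] @ H1
              branch[0] choose=0:
                H0 returns (36, (4))
                H1 returns [(36, (4))]
              branch[1] choose=3:
                H0 returns (-342, (4))
                H1 returns [(-342, (4))]
          branch[2] choose=4:
            tell(4) @ H0 ⇒ log+=4
            choose[0, 3] @ H1
              branch[0] choose=0:
                H0 returns (36, (4))
                H1 returns [(36, (4))]
              branch[1] choose=3:
                H0 returns (-342, (4))
                H1 returns [(-342, (4))]
      branch[1] choose=1:
        choose[3, 4, 4] @ H1
          branch[0] choose=3:
            tell(3) @ H0 ⇒ log+=3
            choose[0, 3] @ H1
              branch[0] choose=0:
                H0 returns (18, (3))
                H1 returns [(18, (3))]
              branch[1] choose=3:
                H0 returns (-360, (3))
                H1 returns [(-360, (3))]
          branch[1] choose=4:
            tell(4) @ H0 ⇒ log+=4
            choose[0, 3] @ H1
              branch[0] choose=0:
                H0 returns (18, (4))
                H1 returns [(18, (4))]
              branch[1] choose=3:
                H0 returns (-360, (4))
                H1 returns [(-360, (4))]
          branch[2] choose=4:
            tell(4) @ H0 ⇒ log+=4
            choose[0, 3] @ H1
              branch[0] choose=0:
                H0 returns (18, (4))
                H1 returns [(18, (4))]
              branch[1] choose=3:
                H0 returns (-360, (4))
                H1 returns [(-360, (4))]
= [(0, (3)), (0, (3)), (0, (4)), (0, (4)), (0, (4)), (0, (4)), (0, (3)), (0, (3)), (0, (4)), (0, (4)), (0, (4)), (0, (4)), (36, (3)), (-342, (3)), (36, (4)), (-342, (4)), (36, (4)), (-342, (4)), (18, (3)), (-360, (3)), (18, (4)), (-360, (4)), (18, (4)), (-360, (4))]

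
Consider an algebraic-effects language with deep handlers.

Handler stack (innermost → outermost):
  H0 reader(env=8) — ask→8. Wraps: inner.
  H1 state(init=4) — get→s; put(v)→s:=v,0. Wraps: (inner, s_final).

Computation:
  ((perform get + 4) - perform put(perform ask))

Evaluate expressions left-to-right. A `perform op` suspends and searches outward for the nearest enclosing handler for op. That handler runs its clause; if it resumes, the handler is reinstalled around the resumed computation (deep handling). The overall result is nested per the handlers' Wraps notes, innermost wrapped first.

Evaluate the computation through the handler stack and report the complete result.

Answer: (8, 8)

Working:
get @ H1 ⇒ 4
ask @ H0 ⇒ 8
put(8) @ H1 ⇒ s:=8
H0 returns 8
H1 returns (8, 8)
= (8, 8)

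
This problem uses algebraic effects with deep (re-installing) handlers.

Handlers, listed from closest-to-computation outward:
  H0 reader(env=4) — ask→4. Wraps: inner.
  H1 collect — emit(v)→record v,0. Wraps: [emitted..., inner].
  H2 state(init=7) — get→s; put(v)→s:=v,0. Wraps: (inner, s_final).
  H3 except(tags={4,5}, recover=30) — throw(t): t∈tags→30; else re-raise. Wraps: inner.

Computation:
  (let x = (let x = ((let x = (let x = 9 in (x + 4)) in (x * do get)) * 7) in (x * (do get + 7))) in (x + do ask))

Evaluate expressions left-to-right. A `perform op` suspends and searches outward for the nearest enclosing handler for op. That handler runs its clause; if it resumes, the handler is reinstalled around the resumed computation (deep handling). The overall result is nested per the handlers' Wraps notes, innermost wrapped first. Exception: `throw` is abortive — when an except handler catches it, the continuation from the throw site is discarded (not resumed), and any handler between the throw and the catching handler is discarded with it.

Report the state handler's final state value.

Answer: 7

Working:
get @ H2 ⇒ 7
get @ H2 ⇒ 7
ask @ H0 ⇒ 4
H0 returns 8922
H1 returns [8922]
H2 returns ([8922], 7)
H3 returns ([8922], 7)
= ([8922], 7)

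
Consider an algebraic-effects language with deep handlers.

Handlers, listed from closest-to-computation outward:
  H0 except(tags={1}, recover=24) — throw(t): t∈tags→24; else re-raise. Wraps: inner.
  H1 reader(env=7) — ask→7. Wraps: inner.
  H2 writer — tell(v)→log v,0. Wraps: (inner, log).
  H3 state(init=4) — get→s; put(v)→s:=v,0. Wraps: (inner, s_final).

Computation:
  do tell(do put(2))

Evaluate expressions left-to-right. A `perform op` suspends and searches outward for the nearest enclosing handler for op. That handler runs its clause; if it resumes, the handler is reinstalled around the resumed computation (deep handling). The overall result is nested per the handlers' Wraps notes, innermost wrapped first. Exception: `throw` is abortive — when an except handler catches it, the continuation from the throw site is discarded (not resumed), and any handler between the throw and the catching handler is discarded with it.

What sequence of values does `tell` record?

Step-by-step:
put(2) @ H3 ⇒ s:=2
tell(0) @ H2 ⇒ log+=0
H0 returns 0
H1 returns 0
H2 returns (0, (0))
H3 returns ((0, (0)), 2)
= ((0, (0)), 2)

Answer: (0)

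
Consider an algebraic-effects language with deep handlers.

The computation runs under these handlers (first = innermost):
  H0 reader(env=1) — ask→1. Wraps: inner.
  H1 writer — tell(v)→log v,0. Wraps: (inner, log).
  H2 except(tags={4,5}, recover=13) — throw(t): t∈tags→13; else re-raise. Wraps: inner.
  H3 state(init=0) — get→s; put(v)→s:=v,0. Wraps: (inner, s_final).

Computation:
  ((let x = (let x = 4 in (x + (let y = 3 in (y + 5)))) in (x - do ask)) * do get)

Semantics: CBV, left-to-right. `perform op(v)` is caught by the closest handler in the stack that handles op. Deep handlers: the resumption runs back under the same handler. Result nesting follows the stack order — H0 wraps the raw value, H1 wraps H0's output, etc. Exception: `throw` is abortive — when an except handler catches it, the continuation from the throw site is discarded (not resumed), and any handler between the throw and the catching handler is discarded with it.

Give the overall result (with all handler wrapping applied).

Answer: ((0, ()), 0)

Evaluation trace:
ask @ H0 ⇒ 1
get @ H3 ⇒ 0
H0 returns 0
H1 returns (0, ())
H2 returns (0, ())
H3 returns ((0, ()), 0)
= ((0, ()), 0)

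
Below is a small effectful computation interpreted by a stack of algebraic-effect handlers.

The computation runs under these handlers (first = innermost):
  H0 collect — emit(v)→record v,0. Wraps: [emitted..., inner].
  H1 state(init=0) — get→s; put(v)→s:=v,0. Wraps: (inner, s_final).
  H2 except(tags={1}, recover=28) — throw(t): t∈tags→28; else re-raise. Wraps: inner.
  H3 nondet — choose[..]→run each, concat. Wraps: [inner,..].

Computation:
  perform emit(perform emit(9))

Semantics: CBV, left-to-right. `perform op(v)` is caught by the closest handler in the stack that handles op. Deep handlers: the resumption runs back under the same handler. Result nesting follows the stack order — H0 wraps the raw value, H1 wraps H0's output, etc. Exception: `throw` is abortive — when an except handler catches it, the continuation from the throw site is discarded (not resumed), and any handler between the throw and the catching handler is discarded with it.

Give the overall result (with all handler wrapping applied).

Evaluation trace:
emit(9) @ H0 ⇒ out+=9
emit(0) @ H0 ⇒ out+=0
H0 returns [9, 0, 0]
H1 returns ([9, 0, 0], 0)
H2 returns ([9, 0, 0], 0)
H3 returns [([9, 0, 0], 0)]
= [([9, 0, 0], 0)]

Answer: [([9, 0, 0], 0)]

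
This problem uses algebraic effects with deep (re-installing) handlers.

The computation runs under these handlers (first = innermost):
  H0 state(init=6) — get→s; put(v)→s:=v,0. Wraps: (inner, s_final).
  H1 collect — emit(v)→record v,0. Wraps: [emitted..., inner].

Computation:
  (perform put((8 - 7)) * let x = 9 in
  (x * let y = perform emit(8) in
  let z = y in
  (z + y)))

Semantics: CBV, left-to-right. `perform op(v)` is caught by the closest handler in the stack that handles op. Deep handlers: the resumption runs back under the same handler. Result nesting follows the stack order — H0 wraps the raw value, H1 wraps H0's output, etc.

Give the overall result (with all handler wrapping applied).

Answer: [8, (0, 1)]

Working:
put(1) @ H0 ⇒ s:=1
emit(8) @ H1 ⇒ out+=8
H0 returns (0, 1)
H1 returns [8, (0, 1)]
= [8, (0, 1)]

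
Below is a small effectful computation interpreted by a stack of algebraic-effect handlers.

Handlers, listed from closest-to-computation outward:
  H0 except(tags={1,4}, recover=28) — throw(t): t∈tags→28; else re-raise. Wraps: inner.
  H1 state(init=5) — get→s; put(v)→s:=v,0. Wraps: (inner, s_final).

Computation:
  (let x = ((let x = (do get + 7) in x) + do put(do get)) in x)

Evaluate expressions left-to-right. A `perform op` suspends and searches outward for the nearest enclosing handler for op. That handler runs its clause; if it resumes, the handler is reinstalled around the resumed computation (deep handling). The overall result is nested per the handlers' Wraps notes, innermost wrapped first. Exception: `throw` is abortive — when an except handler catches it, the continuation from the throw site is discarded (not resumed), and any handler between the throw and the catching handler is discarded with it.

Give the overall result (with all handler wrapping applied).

Answer: (12, 5)

Working:
get @ H1 ⇒ 5
get @ H1 ⇒ 5
put(5) @ H1 ⇒ s:=5
H0 returns 12
H1 returns (12, 5)
= (12, 5)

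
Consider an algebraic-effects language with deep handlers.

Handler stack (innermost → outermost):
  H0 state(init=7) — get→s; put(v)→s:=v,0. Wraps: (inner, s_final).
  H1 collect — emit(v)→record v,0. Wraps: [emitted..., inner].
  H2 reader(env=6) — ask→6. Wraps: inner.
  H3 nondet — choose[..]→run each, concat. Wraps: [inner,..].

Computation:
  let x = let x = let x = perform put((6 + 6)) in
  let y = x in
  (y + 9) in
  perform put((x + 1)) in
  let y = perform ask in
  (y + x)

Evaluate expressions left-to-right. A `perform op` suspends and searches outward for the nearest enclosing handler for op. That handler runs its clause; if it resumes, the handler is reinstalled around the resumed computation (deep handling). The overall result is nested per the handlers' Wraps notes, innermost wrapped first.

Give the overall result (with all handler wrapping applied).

Answer: [[(6, 10)]]

Evaluation trace:
put(12) @ H0 ⇒ s:=12
put(10) @ H0 ⇒ s:=10
ask @ H2 ⇒ 6
H0 returns (6, 10)
H1 returns [(6, 10)]
H2 returns [(6, 10)]
H3 returns [[(6, 10)]]
= [[(6, 10)]]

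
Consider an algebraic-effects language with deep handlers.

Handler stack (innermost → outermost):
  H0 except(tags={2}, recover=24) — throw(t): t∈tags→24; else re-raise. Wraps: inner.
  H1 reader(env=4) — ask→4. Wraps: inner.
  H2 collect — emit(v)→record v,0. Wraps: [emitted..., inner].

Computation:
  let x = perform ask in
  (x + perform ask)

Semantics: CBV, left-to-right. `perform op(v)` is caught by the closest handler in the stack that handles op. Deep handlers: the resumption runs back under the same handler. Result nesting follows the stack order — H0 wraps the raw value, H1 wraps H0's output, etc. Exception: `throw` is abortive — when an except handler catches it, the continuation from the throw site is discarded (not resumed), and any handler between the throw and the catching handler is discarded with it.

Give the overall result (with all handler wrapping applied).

Answer: [8]

Working:
ask @ H1 ⇒ 4
ask @ H1 ⇒ 4
H0 returns 8
H1 returns 8
H2 returns [8]
= [8]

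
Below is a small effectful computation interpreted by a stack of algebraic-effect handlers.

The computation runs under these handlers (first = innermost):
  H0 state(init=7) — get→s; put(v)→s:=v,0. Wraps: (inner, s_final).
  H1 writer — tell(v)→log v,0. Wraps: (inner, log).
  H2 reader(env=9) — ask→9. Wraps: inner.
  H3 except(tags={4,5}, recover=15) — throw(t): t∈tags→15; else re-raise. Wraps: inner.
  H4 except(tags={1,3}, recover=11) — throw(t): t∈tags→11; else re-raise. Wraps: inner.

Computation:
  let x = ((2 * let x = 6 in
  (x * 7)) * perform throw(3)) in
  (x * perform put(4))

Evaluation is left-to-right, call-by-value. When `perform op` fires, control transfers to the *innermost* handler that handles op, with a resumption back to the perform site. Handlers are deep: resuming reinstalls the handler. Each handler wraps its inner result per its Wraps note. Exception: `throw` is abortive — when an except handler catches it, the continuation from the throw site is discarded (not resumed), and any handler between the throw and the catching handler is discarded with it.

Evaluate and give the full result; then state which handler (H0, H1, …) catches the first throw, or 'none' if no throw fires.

Step-by-step:
throw(3) @ H3 re-raised
throw(3) @ H4 caught ⇒ 11
= 11

Answer: 11 ; first throw caught by: H4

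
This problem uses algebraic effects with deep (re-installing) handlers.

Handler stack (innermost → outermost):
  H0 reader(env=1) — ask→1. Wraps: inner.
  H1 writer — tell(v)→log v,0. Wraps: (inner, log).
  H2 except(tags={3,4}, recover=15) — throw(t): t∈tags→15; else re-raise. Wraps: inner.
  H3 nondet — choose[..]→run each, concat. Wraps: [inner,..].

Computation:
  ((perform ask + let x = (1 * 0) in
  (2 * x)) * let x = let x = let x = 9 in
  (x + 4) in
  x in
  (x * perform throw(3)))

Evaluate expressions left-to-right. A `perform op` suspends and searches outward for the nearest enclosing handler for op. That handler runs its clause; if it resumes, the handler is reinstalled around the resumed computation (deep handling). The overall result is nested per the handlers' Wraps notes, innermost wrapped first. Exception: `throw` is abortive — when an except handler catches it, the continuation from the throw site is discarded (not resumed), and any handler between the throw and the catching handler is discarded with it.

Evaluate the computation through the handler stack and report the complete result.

Evaluation trace:
ask @ H0 ⇒ 1
throw(3) @ H2 caught ⇒ 15
H3 returns [15]
= [15]

Answer: [15]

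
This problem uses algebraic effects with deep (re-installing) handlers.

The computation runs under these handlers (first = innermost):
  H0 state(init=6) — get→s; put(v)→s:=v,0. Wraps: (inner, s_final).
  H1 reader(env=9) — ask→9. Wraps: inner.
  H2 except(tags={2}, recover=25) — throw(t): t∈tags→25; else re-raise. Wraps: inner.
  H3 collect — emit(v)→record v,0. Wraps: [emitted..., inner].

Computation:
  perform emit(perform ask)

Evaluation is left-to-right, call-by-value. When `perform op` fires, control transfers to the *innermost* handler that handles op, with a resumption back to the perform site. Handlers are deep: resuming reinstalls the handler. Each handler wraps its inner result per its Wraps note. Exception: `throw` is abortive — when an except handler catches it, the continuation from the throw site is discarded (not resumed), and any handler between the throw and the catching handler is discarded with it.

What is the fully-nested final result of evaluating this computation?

Evaluation trace:
ask @ H1 ⇒ 9
emit(9) @ H3 ⇒ out+=9
H0 returns (0, 6)
H1 returns (0, 6)
H2 returns (0, 6)
H3 returns [9, (0, 6)]
= [9, (0, 6)]

Answer: [9, (0, 6)]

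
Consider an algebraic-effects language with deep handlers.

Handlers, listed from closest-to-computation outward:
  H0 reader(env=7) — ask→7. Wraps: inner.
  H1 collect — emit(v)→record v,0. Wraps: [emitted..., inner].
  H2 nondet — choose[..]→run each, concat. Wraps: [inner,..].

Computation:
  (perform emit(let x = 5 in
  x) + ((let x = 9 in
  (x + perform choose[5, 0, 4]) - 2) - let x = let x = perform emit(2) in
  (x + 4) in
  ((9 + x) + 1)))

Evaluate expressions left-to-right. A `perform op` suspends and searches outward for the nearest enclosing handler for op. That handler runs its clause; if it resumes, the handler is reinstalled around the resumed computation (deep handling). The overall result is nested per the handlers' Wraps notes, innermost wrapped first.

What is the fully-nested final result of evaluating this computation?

Answer: [[5, 2, -2], [5, 2, -7], [5, 2, -3]]

Evaluation trace:
emit(5) @ H1 ⇒ out+=5
choose[5, 0, 4] @ H2
  branch[0] choose=5:
    emit(2) @ H1 ⇒ out+=2
    H0 returns -2
    H1 returns [5, 2, -2]
    H2 returns [[5, 2, -2]]
  branch[1] choose=0:
    emit(2) @ H1 ⇒ out+=2
    H0 returns -7
    H1 returns [5, 2, -7]
    H2 returns [[5, 2, -7]]
  branch[2] choose=4:
    emit(2) @ H1 ⇒ out+=2
    H0 returns -3
    H1 returns [5, 2, -3]
    H2 returns [[5, 2, -3]]
= [[5, 2, -2], [5, 2, -7], [5, 2, -3]]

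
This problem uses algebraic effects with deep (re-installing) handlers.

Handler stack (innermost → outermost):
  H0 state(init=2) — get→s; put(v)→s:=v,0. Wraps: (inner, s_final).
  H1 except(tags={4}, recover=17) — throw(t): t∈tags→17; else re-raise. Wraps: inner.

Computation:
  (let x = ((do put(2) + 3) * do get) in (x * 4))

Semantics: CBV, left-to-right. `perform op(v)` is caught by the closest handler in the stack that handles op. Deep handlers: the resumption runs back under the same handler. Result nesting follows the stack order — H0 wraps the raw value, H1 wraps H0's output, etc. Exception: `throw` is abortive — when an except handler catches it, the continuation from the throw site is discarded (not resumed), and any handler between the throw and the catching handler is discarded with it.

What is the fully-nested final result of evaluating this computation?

Evaluation trace:
put(2) @ H0 ⇒ s:=2
get @ H0 ⇒ 2
H0 returns (24, 2)
H1 returns (24, 2)
= (24, 2)

Answer: (24, 2)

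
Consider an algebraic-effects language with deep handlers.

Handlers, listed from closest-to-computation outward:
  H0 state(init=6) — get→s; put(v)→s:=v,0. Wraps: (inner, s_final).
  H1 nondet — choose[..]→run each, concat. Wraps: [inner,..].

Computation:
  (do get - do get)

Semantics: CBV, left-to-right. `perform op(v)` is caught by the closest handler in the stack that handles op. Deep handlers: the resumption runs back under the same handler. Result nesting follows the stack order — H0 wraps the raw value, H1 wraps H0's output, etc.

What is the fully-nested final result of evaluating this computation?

Evaluation trace:
get @ H0 ⇒ 6
get @ H0 ⇒ 6
H0 returns (0, 6)
H1 returns [(0, 6)]
= [(0, 6)]

Answer: [(0, 6)]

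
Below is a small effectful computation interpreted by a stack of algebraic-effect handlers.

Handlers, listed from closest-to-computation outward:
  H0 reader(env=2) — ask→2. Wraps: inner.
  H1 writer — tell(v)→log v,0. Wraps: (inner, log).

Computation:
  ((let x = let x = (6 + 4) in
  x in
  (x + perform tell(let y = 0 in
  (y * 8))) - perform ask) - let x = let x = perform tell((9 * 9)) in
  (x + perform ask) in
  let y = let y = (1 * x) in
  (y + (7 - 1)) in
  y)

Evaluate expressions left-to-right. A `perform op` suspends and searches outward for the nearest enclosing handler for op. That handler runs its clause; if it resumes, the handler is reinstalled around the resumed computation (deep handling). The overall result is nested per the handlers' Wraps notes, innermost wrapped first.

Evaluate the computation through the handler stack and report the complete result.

Answer: (0, (0, 81))

Step-by-step:
tell(0) @ H1 ⇒ log+=0
ask @ H0 ⇒ 2
tell(81) @ H1 ⇒ log+=81
ask @ H0 ⇒ 2
H0 returns 0
H1 returns (0, (0, 81))
= (0, (0, 81))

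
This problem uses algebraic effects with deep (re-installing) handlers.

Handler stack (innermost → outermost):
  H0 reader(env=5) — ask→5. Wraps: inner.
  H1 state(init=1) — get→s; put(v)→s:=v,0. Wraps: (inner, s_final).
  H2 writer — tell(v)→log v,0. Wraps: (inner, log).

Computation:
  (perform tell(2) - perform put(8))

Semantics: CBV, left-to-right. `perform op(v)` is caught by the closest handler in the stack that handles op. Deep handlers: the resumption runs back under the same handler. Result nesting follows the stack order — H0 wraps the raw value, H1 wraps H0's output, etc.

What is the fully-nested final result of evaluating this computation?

Answer: ((0, 8), (2))

Working:
tell(2) @ H2 ⇒ log+=2
put(8) @ H1 ⇒ s:=8
H0 returns 0
H1 returns (0, 8)
H2 returns ((0, 8), (2))
= ((0, 8), (2))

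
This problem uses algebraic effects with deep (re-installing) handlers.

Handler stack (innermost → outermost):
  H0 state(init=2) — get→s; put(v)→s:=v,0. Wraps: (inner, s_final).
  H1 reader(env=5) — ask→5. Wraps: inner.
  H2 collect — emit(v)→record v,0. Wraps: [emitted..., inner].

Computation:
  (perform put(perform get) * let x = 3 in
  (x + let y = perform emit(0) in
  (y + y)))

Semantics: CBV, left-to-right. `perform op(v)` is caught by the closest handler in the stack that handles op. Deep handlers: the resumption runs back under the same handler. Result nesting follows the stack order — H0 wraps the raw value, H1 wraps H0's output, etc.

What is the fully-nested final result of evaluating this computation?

Evaluation trace:
get @ H0 ⇒ 2
put(2) @ H0 ⇒ s:=2
emit(0) @ H2 ⇒ out+=0
H0 returns (0, 2)
H1 returns (0, 2)
H2 returns [0, (0, 2)]
= [0, (0, 2)]

Answer: [0, (0, 2)]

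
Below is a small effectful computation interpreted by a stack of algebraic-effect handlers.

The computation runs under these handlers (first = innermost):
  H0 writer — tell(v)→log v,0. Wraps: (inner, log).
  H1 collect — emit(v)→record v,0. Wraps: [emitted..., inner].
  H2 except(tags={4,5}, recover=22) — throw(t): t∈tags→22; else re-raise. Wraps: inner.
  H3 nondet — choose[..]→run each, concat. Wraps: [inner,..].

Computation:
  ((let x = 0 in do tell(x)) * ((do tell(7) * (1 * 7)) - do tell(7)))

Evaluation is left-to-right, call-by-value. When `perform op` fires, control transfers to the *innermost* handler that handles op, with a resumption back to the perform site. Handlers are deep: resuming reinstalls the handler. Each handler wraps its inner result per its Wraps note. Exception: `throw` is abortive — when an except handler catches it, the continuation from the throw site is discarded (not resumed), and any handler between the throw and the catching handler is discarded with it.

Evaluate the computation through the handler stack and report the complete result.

Answer: [[(0, (0, 7, 7))]]

Step-by-step:
tell(0) @ H0 ⇒ log+=0
tell(7) @ H0 ⇒ log+=7
tell(7) @ H0 ⇒ log+=7
H0 returns (0, (0, 7, 7))
H1 returns [(0, (0, 7, 7))]
H2 returns [(0, (0, 7, 7))]
H3 returns [[(0, (0, 7, 7))]]
= [[(0, (0, 7, 7))]]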